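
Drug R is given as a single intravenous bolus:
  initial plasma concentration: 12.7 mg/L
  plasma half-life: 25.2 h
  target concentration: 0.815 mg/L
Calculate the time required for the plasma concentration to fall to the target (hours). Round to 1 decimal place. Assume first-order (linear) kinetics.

99.8 h

k = ln2 / t½ = 0.693147 / 25.2 = 0.02751 h⁻¹
t = ln(C₀ / C) / k = ln(12.70 / 0.815) / 0.02751
  = ln(15.58) / 0.02751 = 2.746 / 0.02751 = 99.82 h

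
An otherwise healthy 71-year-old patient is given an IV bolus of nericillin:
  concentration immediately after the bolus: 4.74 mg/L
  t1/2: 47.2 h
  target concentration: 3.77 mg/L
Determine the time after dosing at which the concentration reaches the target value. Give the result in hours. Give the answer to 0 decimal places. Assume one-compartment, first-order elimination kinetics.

k = ln2 / t½ = 0.693147 / 47.2 = 0.01469 h⁻¹
t = ln(C₀ / C) / k = ln(4.740 / 3.77) / 0.01469
  = ln(1.257) / 0.01469 = 0.2287 / 0.01469 = 15.57 h

16 h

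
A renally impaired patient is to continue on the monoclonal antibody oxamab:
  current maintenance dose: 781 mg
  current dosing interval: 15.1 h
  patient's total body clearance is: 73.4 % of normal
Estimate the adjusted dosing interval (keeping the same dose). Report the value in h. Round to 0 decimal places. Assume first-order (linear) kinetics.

21 h

To keep the same average steady-state level, dosing rate must scale with clearance.
CL ratio = 73.4 / 100 = 0.7340
New interval (same dose) = 15.1 / 0.7340 = 20.57 h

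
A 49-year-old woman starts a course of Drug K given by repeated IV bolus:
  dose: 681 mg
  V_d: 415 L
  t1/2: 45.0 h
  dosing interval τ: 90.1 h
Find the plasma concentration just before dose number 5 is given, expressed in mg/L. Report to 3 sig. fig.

0.544 mg/L

C₀ per dose = Dose / Vd = 681 / 415 = 1.641 mg/L
k = ln2 / t½ = 0.693147 / 45.0 = 0.01540 h⁻¹
Fraction remaining after one interval: r = e^(−kτ) = e^(−0.01540 × 90.1) = 0.2497
Before dose 5, 4 doses have been given (aged 1τ, 2τ, 3τ, 4τ).
C_trough = C₀ × (r + r² + … + r^4) = C₀ × r(1−r^4)/(1−r)
        = 1.641 × 0.2497 × (1 − 0.003888) / (1 − 0.2497) = 0.5440 mg/L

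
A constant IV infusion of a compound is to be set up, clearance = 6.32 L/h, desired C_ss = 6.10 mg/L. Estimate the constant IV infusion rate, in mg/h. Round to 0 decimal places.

At steady state, infusion rate R₀ = Css × CL = 6.10 × 6.320 = 38.55 mg/h

39 mg/h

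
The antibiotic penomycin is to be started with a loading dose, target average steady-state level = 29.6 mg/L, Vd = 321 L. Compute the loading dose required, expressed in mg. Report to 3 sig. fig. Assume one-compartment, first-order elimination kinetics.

LD = Css × Vd = 29.6 × 321 = 9502 mg

9500 mg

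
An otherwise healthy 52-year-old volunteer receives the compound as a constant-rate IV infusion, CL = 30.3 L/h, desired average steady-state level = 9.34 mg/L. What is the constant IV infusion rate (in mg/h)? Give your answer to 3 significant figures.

At steady state, infusion rate R₀ = Css × CL = 9.34 × 30.30 = 283.0 mg/h

283 mg/h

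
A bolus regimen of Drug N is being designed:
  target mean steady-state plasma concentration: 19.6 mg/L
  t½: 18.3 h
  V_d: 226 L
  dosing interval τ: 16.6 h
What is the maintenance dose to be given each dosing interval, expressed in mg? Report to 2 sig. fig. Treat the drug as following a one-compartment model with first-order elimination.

k = ln2 / t½ = 0.693147 / 18.3 = 0.03788 h⁻¹
CL = k × Vd = 0.03788 × 226 = 8.561 L/h
At steady state, Dose/τ = Css × CL.
Dose = Css × CL × τ = 19.6 × 8.561 × 16.6 = 2785 mg

2800 mg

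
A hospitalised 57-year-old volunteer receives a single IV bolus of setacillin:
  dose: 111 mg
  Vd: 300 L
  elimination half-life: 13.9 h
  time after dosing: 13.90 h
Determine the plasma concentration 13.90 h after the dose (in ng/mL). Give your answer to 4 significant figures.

185.0 ng/mL

C₀ = Dose / Vd = 111.0 / 300 = 0.3700 mg/L
k = ln2 / t½ = 0.693147 / 13.9 = 0.04987 h⁻¹
t / t½ = 13.90 / 13.9 = 1 half-lives
C = C₀ × (1/2)^1 = 0.3700 × 0.5000 = 0.1850 mg/L
Convert: 0.1850 mg/L × 1000 = 185.0 ng/mL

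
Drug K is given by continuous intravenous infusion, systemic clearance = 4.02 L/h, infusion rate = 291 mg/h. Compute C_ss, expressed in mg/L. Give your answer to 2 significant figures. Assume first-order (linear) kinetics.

At steady state Css = R₀ / CL = 291 / 4.020 = 72.39 mg/L

72 mg/L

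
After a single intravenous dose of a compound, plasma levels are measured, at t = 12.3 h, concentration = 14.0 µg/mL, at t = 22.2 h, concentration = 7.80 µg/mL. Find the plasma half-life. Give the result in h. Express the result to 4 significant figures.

k = ln(C₁/C₂) / (t₂ − t₁) = ln(14.0/7.80) / (22.2 − 12.3)
  = 0.5849 / 9.900 = 0.05908 h⁻¹
t½ = ln2 / k = 0.693147 / 0.05908 = 11.73 h

11.73 h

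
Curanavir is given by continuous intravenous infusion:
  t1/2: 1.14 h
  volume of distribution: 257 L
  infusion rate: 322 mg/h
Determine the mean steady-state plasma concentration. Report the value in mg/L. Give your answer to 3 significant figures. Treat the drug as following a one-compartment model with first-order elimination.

k = ln2 / t½ = 0.693147 / 1.14 = 0.6080 h⁻¹
CL = k × Vd = 0.6080 × 257 = 156.3 L/h
At steady state Css = R₀ / CL = 322 / 156.3 = 2.060 mg/L

2.06 mg/L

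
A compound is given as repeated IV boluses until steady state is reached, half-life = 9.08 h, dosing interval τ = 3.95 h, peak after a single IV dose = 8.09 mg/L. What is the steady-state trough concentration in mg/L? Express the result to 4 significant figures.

k = ln2 / t½ = 0.693147 / 9.08 = 0.07634 h⁻¹
e^(−kτ) = e^(−0.07634 × 3.95) = 0.7397
Accumulation ratio R = 1 / (1 − e^(−kτ)) = 1 / (1 − 0.7397) = 3.842
Steady-state trough = C₀ × R × e^(−kτ) = 8.09 × 3.842 × 0.7397 = 22.99 mg/L

22.99 mg/L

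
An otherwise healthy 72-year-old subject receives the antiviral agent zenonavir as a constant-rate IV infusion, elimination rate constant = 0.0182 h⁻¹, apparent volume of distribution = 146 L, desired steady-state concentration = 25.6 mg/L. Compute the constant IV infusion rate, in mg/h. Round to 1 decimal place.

CL = k × Vd = 0.01820 × 146 = 2.657 L/h
At steady state, infusion rate R₀ = Css × CL = 25.6 × 2.657 = 68.02 mg/h

68.0 mg/h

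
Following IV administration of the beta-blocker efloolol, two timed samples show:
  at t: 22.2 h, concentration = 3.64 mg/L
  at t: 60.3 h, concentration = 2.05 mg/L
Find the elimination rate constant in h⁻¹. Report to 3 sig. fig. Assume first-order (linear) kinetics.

k = ln(C₁/C₂) / (t₂ − t₁) = ln(3.64/2.05) / (60.3 − 22.2)
  = 0.5741 / 38.10 = 0.01507 h⁻¹

0.0151 h⁻¹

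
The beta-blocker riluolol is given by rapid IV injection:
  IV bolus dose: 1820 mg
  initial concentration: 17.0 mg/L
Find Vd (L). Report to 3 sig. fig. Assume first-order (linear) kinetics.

Vd = Dose / C₀ = 1820 / 17.0 = 107.1 L

107 L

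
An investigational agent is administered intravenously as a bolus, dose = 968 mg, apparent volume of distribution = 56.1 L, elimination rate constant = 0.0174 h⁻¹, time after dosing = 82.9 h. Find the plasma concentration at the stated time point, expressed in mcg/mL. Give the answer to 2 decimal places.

C₀ = Dose / Vd = 968.0 / 56.1 = 17.25 mg/L
C = C₀ · e^(−k·t) = 17.25 × e^(−0.01740 × 82.9)
  = 17.25 × 0.2363 = 4.076 mg/L
(4.076 mg/L = 4.076 mcg/mL)

4.08 mcg/mL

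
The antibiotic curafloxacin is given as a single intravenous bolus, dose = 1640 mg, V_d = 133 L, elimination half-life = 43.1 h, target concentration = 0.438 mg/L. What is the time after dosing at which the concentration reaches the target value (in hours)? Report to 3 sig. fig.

C₀ = Dose / Vd = 1640 / 133 = 12.33 mg/L
k = ln2 / t½ = 0.693147 / 43.1 = 0.01608 h⁻¹
t = ln(C₀ / C) / k = ln(12.33 / 0.438) / 0.01608
  = ln(28.15) / 0.01608 = 3.338 / 0.01608 = 207.6 h

208 h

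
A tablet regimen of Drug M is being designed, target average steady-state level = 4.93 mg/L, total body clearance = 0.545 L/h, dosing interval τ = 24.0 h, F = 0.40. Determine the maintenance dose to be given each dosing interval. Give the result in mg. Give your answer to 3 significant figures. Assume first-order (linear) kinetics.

At steady state, F × (Dose/τ) = Css × CL.
Dose = Css × CL × τ / F = 4.93 × 0.5450 × 24.0 / 0.40 = 161.2 mg

161 mg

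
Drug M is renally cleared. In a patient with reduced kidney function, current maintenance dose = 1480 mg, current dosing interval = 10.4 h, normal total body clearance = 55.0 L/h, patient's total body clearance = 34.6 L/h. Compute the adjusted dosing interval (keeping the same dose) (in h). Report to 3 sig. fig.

To keep the same average steady-state level, dosing rate must scale with clearance.
CL ratio = 34.6 / 55.0 = 0.6291
New interval (same dose) = 10.4 / 0.6291 = 16.53 h

16.5 h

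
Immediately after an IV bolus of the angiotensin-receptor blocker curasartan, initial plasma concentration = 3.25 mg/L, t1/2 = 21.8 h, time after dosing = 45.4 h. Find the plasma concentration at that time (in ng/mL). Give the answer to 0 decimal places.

k = ln2 / t½ = 0.693147 / 21.8 = 0.03180 h⁻¹
C = C₀ · e^(−k·t) = 3.250 × e^(−0.03180 × 45.4)
  = 3.250 × 0.2360 = 0.7670 mg/L
Convert: 0.7670 mg/L × 1000 = 767.0 ng/mL

767 ng/mL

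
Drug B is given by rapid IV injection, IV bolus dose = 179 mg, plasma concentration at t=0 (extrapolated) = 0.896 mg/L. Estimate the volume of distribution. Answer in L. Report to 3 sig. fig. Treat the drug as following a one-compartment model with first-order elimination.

200 L

Vd = Dose / C₀ = 179.0 / 0.896 = 199.8 L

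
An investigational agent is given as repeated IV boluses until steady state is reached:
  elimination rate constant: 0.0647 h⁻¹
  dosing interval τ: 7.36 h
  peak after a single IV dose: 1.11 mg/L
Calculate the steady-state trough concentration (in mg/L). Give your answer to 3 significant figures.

1.82 mg/L

e^(−kτ) = e^(−0.06470 × 7.36) = 0.6211
Accumulation ratio R = 1 / (1 − e^(−kτ)) = 1 / (1 − 0.6211) = 2.639
Steady-state trough = C₀ × R × e^(−kτ) = 1.11 × 2.639 × 0.6211 = 1.819 mg/L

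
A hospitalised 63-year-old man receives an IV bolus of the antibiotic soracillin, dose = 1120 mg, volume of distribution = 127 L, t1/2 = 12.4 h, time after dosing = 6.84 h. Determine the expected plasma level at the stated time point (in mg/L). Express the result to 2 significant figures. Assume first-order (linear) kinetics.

6.0 mg/L

C₀ = Dose / Vd = 1120 / 127 = 8.819 mg/L
k = ln2 / t½ = 0.693147 / 12.4 = 0.05590 h⁻¹
C = C₀ · e^(−k·t) = 8.819 × e^(−0.05590 × 6.84)
  = 8.819 × 0.6823 = 6.017 mg/L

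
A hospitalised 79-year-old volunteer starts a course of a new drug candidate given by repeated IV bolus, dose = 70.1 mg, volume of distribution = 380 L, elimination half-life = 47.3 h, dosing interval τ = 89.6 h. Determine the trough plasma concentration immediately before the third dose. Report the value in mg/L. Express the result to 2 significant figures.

0.063 mg/L

C₀ per dose = Dose / Vd = 70.1 / 380 = 0.1845 mg/L
k = ln2 / t½ = 0.693147 / 47.3 = 0.01465 h⁻¹
Fraction remaining after one interval: r = e^(−kτ) = e^(−0.01465 × 89.6) = 0.2691
Before dose 3, 2 doses have been given (aged 1τ, 2τ).
C_trough = C₀ × (r + r²) = 0.1845 × (0.2691 + 0.07241) = 0.06301 mg/L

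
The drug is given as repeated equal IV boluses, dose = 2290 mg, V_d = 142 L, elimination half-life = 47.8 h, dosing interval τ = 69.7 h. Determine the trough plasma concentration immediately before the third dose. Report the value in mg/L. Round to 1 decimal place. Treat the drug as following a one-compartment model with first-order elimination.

8.0 mg/L

C₀ per dose = Dose / Vd = 2290 / 142 = 16.13 mg/L
k = ln2 / t½ = 0.693147 / 47.8 = 0.01450 h⁻¹
Fraction remaining after one interval: r = e^(−kτ) = e^(−0.01450 × 69.7) = 0.3640
Before dose 3, 2 doses have been given (aged 1τ, 2τ).
C_trough = C₀ × (r + r²) = 16.13 × (0.3640 + 0.1325) = 8.009 mg/L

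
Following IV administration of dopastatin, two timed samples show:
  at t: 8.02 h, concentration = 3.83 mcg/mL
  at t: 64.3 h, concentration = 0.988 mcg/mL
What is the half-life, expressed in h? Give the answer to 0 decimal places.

k = ln(C₁/C₂) / (t₂ − t₁) = ln(3.83/0.988) / (64.3 − 8.02)
  = 1.355 / 56.28 = 0.02408 h⁻¹
t½ = ln2 / k = 0.693147 / 0.02408 = 28.79 h

29 h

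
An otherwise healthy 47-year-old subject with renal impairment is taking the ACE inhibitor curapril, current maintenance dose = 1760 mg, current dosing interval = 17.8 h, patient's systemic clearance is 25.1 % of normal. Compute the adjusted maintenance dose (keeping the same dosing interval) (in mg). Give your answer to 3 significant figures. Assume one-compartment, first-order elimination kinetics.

To keep the same average steady-state level, dosing rate must scale with clearance.
CL ratio = 25.1 / 100 = 0.2510
New dose (same interval) = 1760 × 0.2510 = 441.8 mg

442 mg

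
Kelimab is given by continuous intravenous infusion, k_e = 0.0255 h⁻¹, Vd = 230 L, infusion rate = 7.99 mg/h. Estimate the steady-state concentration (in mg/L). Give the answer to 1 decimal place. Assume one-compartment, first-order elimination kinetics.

1.4 mg/L

CL = k × Vd = 0.02550 × 230 = 5.865 L/h
At steady state Css = R₀ / CL = 7.99 / 5.865 = 1.362 mg/L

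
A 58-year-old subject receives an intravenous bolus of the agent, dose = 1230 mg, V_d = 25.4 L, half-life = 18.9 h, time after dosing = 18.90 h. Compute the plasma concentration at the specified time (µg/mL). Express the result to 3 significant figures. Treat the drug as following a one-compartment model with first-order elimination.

24.2 µg/mL

C₀ = Dose / Vd = 1230 / 25.4 = 48.43 mg/L
k = ln2 / t½ = 0.693147 / 18.9 = 0.03667 h⁻¹
t / t½ = 18.90 / 18.9 = 1 half-lives
C = C₀ × (1/2)^1 = 48.43 × 0.5000 = 24.22 mg/L
(24.22 mg/L = 24.22 µg/mL)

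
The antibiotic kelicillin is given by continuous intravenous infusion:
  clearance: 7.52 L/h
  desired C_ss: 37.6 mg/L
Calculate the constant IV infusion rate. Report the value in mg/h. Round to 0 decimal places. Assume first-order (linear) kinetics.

At steady state, infusion rate R₀ = Css × CL = 37.6 × 7.520 = 282.8 mg/h

283 mg/h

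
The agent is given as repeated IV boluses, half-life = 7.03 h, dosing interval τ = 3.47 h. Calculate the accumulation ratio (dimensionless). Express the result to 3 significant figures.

3.45

k = ln2 / t½ = 0.693147 / 7.03 = 0.09860 h⁻¹
e^(−kτ) = e^(−0.09860 × 3.47) = 0.7102
Accumulation ratio R = 1 / (1 − e^(−kτ)) = 1 / (1 − 0.7102) = 3.451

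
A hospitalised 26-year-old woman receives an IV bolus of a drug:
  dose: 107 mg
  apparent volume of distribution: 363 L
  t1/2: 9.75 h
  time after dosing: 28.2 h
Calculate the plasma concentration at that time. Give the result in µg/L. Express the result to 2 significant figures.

C₀ = Dose / Vd = 107.0 / 363 = 0.2948 mg/L
k = ln2 / t½ = 0.693147 / 9.75 = 0.07109 h⁻¹
C = C₀ · e^(−k·t) = 0.2948 × e^(−0.07109 × 28.2)
  = 0.2948 × 0.1347 = 0.03971 mg/L
Convert: 0.03971 mg/L × 1000 = 39.71 µg/L

40 µg/L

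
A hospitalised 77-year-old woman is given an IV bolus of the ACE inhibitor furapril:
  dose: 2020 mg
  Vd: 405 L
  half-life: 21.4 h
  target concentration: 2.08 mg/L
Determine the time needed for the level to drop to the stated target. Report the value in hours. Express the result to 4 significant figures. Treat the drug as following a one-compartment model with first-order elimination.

C₀ = Dose / Vd = 2020 / 405 = 4.988 mg/L
k = ln2 / t½ = 0.693147 / 21.4 = 0.03239 h⁻¹
t = ln(C₀ / C) / k = ln(4.988 / 2.08) / 0.03239
  = ln(2.398) / 0.03239 = 0.8746 / 0.03239 = 27.00 h

27.00 h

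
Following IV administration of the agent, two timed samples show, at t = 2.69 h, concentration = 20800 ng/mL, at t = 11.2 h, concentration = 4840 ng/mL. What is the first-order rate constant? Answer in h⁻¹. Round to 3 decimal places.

0.171 h⁻¹

k = ln(C₁/C₂) / (t₂ − t₁) = ln(20800/4840) / (11.2 − 2.69)
  = 1.458 / 8.510 = 0.1713 h⁻¹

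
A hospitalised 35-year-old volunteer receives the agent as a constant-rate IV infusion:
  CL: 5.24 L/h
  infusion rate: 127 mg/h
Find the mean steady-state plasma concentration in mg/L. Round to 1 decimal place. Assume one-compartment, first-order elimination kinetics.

24.2 mg/L

At steady state Css = R₀ / CL = 127 / 5.240 = 24.24 mg/L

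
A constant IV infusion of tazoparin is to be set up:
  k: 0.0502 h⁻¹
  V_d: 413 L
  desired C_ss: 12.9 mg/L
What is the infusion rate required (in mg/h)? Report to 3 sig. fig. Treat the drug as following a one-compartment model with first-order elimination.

CL = k × Vd = 0.05020 × 413 = 20.73 L/h
At steady state, infusion rate R₀ = Css × CL = 12.9 × 20.73 = 267.4 mg/h

267 mg/h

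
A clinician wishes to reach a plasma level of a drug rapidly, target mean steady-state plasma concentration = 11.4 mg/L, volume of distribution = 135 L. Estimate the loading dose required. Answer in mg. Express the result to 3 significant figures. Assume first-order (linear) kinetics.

1540 mg

LD = Css × Vd = 11.4 × 135 = 1539 mg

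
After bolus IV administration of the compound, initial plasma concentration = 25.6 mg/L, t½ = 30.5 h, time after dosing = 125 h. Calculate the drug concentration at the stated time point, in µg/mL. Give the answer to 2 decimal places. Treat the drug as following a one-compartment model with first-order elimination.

k = ln2 / t½ = 0.693147 / 30.5 = 0.02273 h⁻¹
C = C₀ · e^(−k·t) = 25.60 × e^(−0.02273 × 125)
  = 25.60 × 0.05835 = 1.494 mg/L
(1.494 mg/L = 1.494 µg/mL)

1.49 µg/mL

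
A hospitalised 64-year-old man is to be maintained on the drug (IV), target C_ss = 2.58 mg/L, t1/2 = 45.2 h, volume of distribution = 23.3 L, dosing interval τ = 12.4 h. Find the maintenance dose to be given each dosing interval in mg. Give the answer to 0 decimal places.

11 mg

k = ln2 / t½ = 0.693147 / 45.2 = 0.01534 h⁻¹
CL = k × Vd = 0.01534 × 23.3 = 0.3574 L/h
At steady state, Dose/τ = Css × CL.
Dose = Css × CL × τ = 2.58 × 0.3574 × 12.4 = 11.43 mg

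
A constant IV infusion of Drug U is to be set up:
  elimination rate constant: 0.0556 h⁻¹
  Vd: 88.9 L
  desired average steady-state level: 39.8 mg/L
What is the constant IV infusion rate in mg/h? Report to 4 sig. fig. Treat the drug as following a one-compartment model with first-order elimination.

196.7 mg/h

CL = k × Vd = 0.05560 × 88.9 = 4.943 L/h
At steady state, infusion rate R₀ = Css × CL = 39.8 × 4.943 = 196.7 mg/h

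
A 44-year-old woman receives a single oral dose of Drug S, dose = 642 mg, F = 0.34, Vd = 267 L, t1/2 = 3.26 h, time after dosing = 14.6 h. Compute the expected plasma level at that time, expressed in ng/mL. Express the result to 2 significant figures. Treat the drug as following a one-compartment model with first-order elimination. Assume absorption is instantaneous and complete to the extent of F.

37 ng/mL

Amount reaching circulation = F × Dose = 0.34 × 642.0 = 218.3 mg
C₀ = F·Dose / Vd = 218.3 / 267 = 0.8176 mg/L
k = ln2 / t½ = 0.693147 / 3.26 = 0.2126 h⁻¹
C = C₀ · e^(−k·t) = 0.8176 × e^(−0.2126 × 14.6)
  = 0.8176 × 0.04487 = 0.03669 mg/L
Convert: 0.03669 mg/L × 1000 = 36.69 ng/mL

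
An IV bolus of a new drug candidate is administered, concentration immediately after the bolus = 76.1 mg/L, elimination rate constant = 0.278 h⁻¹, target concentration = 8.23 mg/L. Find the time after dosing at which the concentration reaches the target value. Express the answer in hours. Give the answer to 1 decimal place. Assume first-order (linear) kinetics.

8.0 h

t = ln(C₀ / C) / k = ln(76.10 / 8.23) / 0.2780
  = ln(9.247) / 0.2780 = 2.224 / 0.2780 = 8.000 h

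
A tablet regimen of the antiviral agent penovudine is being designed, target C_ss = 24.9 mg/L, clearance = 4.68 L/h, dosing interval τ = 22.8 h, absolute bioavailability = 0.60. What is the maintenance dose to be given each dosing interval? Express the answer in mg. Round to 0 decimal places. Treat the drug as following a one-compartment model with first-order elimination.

4428 mg

At steady state, F × (Dose/τ) = Css × CL.
Dose = Css × CL × τ / F = 24.9 × 4.680 × 22.8 / 0.60 = 4428 mg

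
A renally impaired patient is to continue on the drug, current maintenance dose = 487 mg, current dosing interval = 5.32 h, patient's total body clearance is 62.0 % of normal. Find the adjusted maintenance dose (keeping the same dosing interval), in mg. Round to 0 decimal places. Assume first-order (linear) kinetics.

To keep the same average steady-state level, dosing rate must scale with clearance.
CL ratio = 62.0 / 100 = 0.6200
New dose (same interval) = 487 × 0.6200 = 301.9 mg

302 mg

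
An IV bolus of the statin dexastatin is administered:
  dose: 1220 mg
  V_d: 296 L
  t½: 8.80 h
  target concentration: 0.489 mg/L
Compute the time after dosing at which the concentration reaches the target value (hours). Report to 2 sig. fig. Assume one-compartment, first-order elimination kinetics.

27 h

C₀ = Dose / Vd = 1220 / 296 = 4.122 mg/L
k = ln2 / t½ = 0.693147 / 8.80 = 0.07877 h⁻¹
t = ln(C₀ / C) / k = ln(4.122 / 0.489) / 0.07877
  = ln(8.429) / 0.07877 = 2.132 / 0.07877 = 27.07 h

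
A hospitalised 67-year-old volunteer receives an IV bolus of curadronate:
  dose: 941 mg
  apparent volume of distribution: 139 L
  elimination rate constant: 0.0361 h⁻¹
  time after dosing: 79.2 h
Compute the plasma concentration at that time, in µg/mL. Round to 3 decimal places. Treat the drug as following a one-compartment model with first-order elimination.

C₀ = Dose / Vd = 941.0 / 139 = 6.770 mg/L
C = C₀ · e^(−k·t) = 6.770 × e^(−0.03610 × 79.2)
  = 6.770 × 0.05732 = 0.3881 mg/L
(0.3881 mg/L = 0.3881 µg/mL)

0.388 µg/mL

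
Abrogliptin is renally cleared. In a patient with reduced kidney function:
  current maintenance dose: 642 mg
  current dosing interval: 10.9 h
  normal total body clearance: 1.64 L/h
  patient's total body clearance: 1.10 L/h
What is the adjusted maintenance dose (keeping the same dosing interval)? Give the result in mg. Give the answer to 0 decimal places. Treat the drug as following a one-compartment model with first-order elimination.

To keep the same average steady-state level, dosing rate must scale with clearance.
CL ratio = 1.10 / 1.64 = 0.6707
New dose (same interval) = 642 × 0.6707 = 430.6 mg

431 mg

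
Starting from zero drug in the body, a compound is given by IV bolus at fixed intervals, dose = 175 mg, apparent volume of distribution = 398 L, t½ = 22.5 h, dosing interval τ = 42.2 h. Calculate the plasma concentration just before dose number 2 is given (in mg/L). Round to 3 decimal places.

C₀ per dose = Dose / Vd = 175 / 398 = 0.4397 mg/L
k = ln2 / t½ = 0.693147 / 22.5 = 0.03081 h⁻¹
Fraction remaining after one interval: r = e^(−kτ) = e^(−0.03081 × 42.2) = 0.2725
Before dose 2, 1 dose has been given (aged 1τ).
C_trough = C₀ × r = 0.4397 × 0.2725 = 0.1198 mg/L

0.120 mg/L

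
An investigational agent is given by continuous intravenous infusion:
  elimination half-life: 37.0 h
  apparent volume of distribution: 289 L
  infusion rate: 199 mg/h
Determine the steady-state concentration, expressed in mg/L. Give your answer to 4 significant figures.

k = ln2 / t½ = 0.693147 / 37.0 = 0.01873 h⁻¹
CL = k × Vd = 0.01873 × 289 = 5.413 L/h
At steady state Css = R₀ / CL = 199 / 5.413 = 36.76 mg/L

36.76 mg/L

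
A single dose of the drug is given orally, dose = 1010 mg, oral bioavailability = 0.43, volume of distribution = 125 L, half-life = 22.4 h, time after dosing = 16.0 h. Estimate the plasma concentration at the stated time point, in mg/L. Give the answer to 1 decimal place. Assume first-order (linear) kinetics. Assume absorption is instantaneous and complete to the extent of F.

2.1 mg/L

Amount reaching circulation = F × Dose = 0.43 × 1010 = 434.3 mg
C₀ = F·Dose / Vd = 434.3 / 125 = 3.474 mg/L
k = ln2 / t½ = 0.693147 / 22.4 = 0.03094 h⁻¹
C = C₀ · e^(−k·t) = 3.474 × e^(−0.03094 × 16.0)
  = 3.474 × 0.6095 = 2.117 mg/L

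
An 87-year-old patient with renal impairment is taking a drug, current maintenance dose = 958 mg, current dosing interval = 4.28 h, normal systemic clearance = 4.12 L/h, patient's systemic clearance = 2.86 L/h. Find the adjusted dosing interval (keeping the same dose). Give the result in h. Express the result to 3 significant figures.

To keep the same average steady-state level, dosing rate must scale with clearance.
CL ratio = 2.86 / 4.12 = 0.6942
New interval (same dose) = 4.28 / 0.6942 = 6.165 h

6.17 h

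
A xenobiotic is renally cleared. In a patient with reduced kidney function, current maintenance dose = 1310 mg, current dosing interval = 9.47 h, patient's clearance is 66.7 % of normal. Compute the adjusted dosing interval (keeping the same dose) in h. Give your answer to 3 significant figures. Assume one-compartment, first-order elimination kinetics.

14.2 h

To keep the same average steady-state level, dosing rate must scale with clearance.
CL ratio = 66.7 / 100 = 0.6670
New interval (same dose) = 9.47 / 0.6670 = 14.20 h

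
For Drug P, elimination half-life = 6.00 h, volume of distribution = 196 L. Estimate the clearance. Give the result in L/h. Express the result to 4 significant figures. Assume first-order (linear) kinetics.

k = ln2 / t½ = 0.693147 / 6.00 = 0.1155 h⁻¹
CL = k × Vd = 0.1155 × 196 = 22.64 L/h

22.64 L/h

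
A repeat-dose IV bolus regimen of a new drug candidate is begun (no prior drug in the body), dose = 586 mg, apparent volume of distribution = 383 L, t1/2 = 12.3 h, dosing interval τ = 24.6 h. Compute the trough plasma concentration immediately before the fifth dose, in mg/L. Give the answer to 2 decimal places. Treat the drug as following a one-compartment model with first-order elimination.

0.51 mg/L

C₀ per dose = Dose / Vd = 586 / 383 = 1.530 mg/L
k = ln2 / t½ = 0.693147 / 12.3 = 0.05635 h⁻¹
Fraction remaining after one interval: r = e^(−kτ) = e^(−0.05635 × 24.6) = 0.2500
Before dose 5, 4 doses have been given (aged 1τ, 2τ, 3τ, 4τ).
C_trough = C₀ × (r + r² + … + r^4) = C₀ × r(1−r^4)/(1−r)
        = 1.530 × 0.2500 × (1 − 0.003906) / (1 − 0.2500) = 0.5080 mg/L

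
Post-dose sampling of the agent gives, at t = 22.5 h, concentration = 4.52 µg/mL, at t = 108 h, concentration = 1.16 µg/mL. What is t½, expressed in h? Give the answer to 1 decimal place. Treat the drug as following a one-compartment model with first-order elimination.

k = ln(C₁/C₂) / (t₂ − t₁) = ln(4.52/1.16) / (108 − 22.5)
  = 1.360 / 85.50 = 0.01591 h⁻¹
t½ = ln2 / k = 0.693147 / 0.01591 = 43.57 h

43.6 h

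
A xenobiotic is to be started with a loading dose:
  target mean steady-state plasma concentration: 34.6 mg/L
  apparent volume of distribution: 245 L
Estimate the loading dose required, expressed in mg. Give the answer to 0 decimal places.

8477 mg

LD = Css × Vd = 34.6 × 245 = 8477 mg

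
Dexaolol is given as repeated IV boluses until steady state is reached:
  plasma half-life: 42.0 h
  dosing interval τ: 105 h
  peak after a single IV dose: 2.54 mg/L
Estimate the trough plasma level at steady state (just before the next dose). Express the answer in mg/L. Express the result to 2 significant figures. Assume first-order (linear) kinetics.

k = ln2 / t½ = 0.693147 / 42.0 = 0.01650 h⁻¹
e^(−kτ) = e^(−0.01650 × 105) = 0.1768
Accumulation ratio R = 1 / (1 − e^(−kτ)) = 1 / (1 − 0.1768) = 1.215
Steady-state trough = C₀ × R × e^(−kτ) = 2.54 × 1.215 × 0.1768 = 0.5456 mg/L

0.55 mg/L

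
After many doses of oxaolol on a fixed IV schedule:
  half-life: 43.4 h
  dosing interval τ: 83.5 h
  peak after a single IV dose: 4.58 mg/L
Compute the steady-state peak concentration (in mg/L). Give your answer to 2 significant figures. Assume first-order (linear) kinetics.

6.2 mg/L

k = ln2 / t½ = 0.693147 / 43.4 = 0.01597 h⁻¹
e^(−kτ) = e^(−0.01597 × 83.5) = 0.2636
Accumulation ratio R = 1 / (1 − e^(−kτ)) = 1 / (1 − 0.2636) = 1.358
Steady-state peak = C₀ × R = 4.58 × 1.358 = 6.220 mg/L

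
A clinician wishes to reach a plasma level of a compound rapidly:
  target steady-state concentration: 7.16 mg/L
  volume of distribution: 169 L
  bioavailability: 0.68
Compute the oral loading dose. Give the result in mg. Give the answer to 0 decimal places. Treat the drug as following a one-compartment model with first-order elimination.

LD = Css × Vd / F = 7.16 × 169 / 0.68 = 1779 mg

1779 mg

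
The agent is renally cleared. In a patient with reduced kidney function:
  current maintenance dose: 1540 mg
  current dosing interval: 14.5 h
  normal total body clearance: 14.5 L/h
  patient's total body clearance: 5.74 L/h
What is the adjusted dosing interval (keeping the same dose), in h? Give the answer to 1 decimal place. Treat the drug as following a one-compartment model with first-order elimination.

36.6 h

To keep the same average steady-state level, dosing rate must scale with clearance.
CL ratio = 5.74 / 14.5 = 0.3959
New interval (same dose) = 14.5 / 0.3959 = 36.63 h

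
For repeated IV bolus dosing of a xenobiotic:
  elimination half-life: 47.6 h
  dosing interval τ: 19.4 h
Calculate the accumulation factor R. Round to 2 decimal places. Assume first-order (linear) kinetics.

4.06

k = ln2 / t½ = 0.693147 / 47.6 = 0.01456 h⁻¹
e^(−kτ) = e^(−0.01456 × 19.4) = 0.7539
Accumulation ratio R = 1 / (1 − e^(−kτ)) = 1 / (1 − 0.7539) = 4.063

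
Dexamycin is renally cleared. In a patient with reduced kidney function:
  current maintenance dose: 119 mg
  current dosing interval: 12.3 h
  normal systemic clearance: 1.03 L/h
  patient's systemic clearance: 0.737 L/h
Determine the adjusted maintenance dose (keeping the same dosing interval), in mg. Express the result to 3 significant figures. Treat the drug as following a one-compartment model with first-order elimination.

85.1 mg

To keep the same average steady-state level, dosing rate must scale with clearance.
CL ratio = 0.737 / 1.03 = 0.7155
New dose (same interval) = 119 × 0.7155 = 85.14 mg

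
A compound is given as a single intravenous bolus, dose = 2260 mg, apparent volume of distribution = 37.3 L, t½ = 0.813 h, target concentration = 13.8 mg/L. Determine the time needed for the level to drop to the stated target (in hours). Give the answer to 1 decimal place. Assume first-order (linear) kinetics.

1.7 h

C₀ = Dose / Vd = 2260 / 37.3 = 60.59 mg/L
k = ln2 / t½ = 0.693147 / 0.813 = 0.8526 h⁻¹
t = ln(C₀ / C) / k = ln(60.59 / 13.8) / 0.8526
  = ln(4.391) / 0.8526 = 1.480 / 0.8526 = 1.736 h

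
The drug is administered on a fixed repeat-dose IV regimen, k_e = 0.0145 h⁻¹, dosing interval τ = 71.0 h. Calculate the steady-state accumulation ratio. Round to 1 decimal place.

e^(−kτ) = e^(−0.01450 × 71.0) = 0.3572
Accumulation ratio R = 1 / (1 − e^(−kτ)) = 1 / (1 − 0.3572) = 1.556

1.6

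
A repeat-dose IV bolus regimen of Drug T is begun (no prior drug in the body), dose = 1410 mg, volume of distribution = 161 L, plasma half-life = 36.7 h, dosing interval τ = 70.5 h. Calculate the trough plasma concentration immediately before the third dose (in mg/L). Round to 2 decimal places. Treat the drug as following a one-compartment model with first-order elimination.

2.92 mg/L

C₀ per dose = Dose / Vd = 1410 / 161 = 8.758 mg/L
k = ln2 / t½ = 0.693147 / 36.7 = 0.01889 h⁻¹
Fraction remaining after one interval: r = e^(−kτ) = e^(−0.01889 × 70.5) = 0.2640
Before dose 3, 2 doses have been given (aged 1τ, 2τ).
C_trough = C₀ × (r + r²) = 8.758 × (0.2640 + 0.06970) = 2.923 mg/L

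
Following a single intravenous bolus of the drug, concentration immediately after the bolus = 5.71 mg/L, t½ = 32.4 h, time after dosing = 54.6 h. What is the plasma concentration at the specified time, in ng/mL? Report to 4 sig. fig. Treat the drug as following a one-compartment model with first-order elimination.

k = ln2 / t½ = 0.693147 / 32.4 = 0.02139 h⁻¹
C = C₀ · e^(−k·t) = 5.710 × e^(−0.02139 × 54.6)
  = 5.710 × 0.3110 = 1.776 mg/L
Convert: 1.776 mg/L × 1000 = 1776 ng/mL

1776 ng/mL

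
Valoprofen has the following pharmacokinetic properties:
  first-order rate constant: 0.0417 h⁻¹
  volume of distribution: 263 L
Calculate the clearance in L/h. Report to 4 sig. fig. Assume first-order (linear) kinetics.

CL = k × Vd = 0.0417 × 263 = 10.97 L/h

10.97 L/h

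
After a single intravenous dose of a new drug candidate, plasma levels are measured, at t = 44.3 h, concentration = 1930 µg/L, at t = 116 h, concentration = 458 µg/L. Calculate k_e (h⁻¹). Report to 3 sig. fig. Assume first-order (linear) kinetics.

k = ln(C₁/C₂) / (t₂ − t₁) = ln(1930/458) / (116 − 44.3)
  = 1.438 / 71.70 = 0.02006 h⁻¹

0.0201 h⁻¹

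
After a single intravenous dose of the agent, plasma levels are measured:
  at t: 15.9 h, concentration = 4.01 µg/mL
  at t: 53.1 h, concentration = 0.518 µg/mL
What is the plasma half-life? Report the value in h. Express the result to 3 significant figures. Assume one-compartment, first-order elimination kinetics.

k = ln(C₁/C₂) / (t₂ − t₁) = ln(4.01/0.518) / (53.1 − 15.9)
  = 2.047 / 37.20 = 0.05503 h⁻¹
t½ = ln2 / k = 0.693147 / 0.05503 = 12.60 h

12.6 h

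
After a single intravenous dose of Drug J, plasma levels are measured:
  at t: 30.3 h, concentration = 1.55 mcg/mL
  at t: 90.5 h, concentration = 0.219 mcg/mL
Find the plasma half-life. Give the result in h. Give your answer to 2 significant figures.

21 h

k = ln(C₁/C₂) / (t₂ − t₁) = ln(1.55/0.219) / (90.5 − 30.3)
  = 1.957 / 60.20 = 0.03251 h⁻¹
t½ = ln2 / k = 0.693147 / 0.03251 = 21.32 h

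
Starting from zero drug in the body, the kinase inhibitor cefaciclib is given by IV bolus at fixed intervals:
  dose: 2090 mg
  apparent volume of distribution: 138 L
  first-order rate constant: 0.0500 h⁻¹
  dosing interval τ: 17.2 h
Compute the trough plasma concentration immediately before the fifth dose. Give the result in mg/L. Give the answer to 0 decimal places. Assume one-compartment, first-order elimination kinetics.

C₀ per dose = Dose / Vd = 2090 / 138 = 15.14 mg/L
Fraction remaining after one interval: r = e^(−kτ) = e^(−0.05000 × 17.2) = 0.4232
Before dose 5, 4 doses have been given (aged 1τ, 2τ, 3τ, 4τ).
C_trough = C₀ × (r + r² + … + r^4) = C₀ × r(1−r^4)/(1−r)
        = 15.14 × 0.4232 × (1 − 0.03208) / (1 − 0.4232) = 10.75 mg/L

11 mg/L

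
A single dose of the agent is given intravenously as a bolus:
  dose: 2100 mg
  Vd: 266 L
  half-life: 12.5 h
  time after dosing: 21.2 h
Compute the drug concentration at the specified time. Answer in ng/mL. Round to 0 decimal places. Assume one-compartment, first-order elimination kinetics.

2437 ng/mL

C₀ = Dose / Vd = 2100 / 266 = 7.895 mg/L
k = ln2 / t½ = 0.693147 / 12.5 = 0.05545 h⁻¹
C = C₀ · e^(−k·t) = 7.895 × e^(−0.05545 × 21.2)
  = 7.895 × 0.3087 = 2.437 mg/L
Convert: 2.437 mg/L × 1000 = 2437 ng/mL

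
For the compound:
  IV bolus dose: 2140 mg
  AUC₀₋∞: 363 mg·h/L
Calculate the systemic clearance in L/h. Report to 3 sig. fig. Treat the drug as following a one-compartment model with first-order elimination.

5.90 L/h

CL = Dose / AUC = 2140 / 363 = 5.895 L/h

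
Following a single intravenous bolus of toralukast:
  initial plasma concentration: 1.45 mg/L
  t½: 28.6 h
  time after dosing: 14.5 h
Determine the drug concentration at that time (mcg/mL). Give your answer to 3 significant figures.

1.02 mcg/mL

k = ln2 / t½ = 0.693147 / 28.6 = 0.02424 h⁻¹
C = C₀ · e^(−k·t) = 1.450 × e^(−0.02424 × 14.5)
  = 1.450 × 0.7036 = 1.020 mg/L
(1.020 mg/L = 1.020 mcg/mL)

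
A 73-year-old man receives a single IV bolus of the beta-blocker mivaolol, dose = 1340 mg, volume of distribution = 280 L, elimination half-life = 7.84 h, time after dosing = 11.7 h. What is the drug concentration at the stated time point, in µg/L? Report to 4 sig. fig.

1701 µg/L

C₀ = Dose / Vd = 1340 / 280 = 4.786 mg/L
k = ln2 / t½ = 0.693147 / 7.84 = 0.08841 h⁻¹
C = C₀ · e^(−k·t) = 4.786 × e^(−0.08841 × 11.7)
  = 4.786 × 0.3554 = 1.701 mg/L
Convert: 1.701 mg/L × 1000 = 1701 µg/L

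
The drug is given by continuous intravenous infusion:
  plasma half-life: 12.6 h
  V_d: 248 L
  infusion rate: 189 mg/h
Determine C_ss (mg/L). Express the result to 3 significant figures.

k = ln2 / t½ = 0.693147 / 12.6 = 0.05501 h⁻¹
CL = k × Vd = 0.05501 × 248 = 13.64 L/h
At steady state Css = R₀ / CL = 189 / 13.64 = 13.86 mg/L

13.9 mg/L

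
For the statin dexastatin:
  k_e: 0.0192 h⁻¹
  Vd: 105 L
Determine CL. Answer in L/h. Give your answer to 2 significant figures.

CL = k × Vd = 0.0192 × 105 = 2.016 L/h

2.0 L/h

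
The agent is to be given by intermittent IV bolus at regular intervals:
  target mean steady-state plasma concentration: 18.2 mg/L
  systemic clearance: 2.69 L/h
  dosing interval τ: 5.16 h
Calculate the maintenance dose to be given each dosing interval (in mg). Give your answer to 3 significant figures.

At steady state, Dose/τ = Css × CL.
Dose = Css × CL × τ = 18.2 × 2.690 × 5.16 = 252.6 mg

253 mg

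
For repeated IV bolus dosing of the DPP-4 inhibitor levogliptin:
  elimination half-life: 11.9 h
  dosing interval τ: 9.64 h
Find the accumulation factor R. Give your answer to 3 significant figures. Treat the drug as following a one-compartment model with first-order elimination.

2.33

k = ln2 / t½ = 0.693147 / 11.9 = 0.05825 h⁻¹
e^(−kτ) = e^(−0.05825 × 9.64) = 0.5703
Accumulation ratio R = 1 / (1 − e^(−kτ)) = 1 / (1 − 0.5703) = 2.327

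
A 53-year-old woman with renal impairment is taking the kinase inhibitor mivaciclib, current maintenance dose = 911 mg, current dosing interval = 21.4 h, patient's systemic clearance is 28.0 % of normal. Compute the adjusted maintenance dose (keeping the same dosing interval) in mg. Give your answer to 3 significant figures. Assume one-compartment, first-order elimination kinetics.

To keep the same average steady-state level, dosing rate must scale with clearance.
CL ratio = 28.0 / 100 = 0.2800
New dose (same interval) = 911 × 0.2800 = 255.1 mg

255 mg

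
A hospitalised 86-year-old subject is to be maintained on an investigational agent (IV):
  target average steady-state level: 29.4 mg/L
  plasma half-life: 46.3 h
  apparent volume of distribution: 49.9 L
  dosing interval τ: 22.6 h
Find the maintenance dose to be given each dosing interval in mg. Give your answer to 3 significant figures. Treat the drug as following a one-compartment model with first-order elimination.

496 mg

k = ln2 / t½ = 0.693147 / 46.3 = 0.01497 h⁻¹
CL = k × Vd = 0.01497 × 49.9 = 0.7470 L/h
At steady state, Dose/τ = Css × CL.
Dose = Css × CL × τ = 29.4 × 0.7470 × 22.6 = 496.3 mg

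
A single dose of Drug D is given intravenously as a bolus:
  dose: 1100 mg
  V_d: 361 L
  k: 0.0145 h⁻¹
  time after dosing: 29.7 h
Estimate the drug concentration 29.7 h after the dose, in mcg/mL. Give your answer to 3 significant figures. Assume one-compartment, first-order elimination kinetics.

C₀ = Dose / Vd = 1100 / 361 = 3.047 mg/L
C = C₀ · e^(−k·t) = 3.047 × e^(−0.01450 × 29.7)
  = 3.047 × 0.6501 = 1.981 mg/L
(1.981 mg/L = 1.981 mcg/mL)

1.98 mcg/mL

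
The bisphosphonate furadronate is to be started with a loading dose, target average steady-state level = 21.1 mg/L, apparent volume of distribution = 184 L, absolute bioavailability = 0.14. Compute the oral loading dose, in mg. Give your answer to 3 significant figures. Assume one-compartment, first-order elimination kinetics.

LD = Css × Vd / F = 21.1 × 184 / 0.14 = 27730 mg

27700 mg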